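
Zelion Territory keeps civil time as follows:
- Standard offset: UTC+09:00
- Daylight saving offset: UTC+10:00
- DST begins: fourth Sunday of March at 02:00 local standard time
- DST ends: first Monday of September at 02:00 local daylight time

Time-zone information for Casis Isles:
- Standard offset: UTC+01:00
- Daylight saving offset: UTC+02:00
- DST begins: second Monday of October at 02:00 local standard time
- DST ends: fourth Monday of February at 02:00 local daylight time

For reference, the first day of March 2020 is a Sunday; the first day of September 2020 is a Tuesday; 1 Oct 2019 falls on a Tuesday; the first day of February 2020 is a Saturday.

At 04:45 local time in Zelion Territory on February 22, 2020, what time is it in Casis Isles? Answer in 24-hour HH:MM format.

1 March 2020 is a Sunday, so the first Sunday is March 1 and the fourth is March 22.
1 September 2020 is a Tuesday, so the first Monday is September 7.
February 22, 2020 does not fall between 22 March and 7 September, so daylight saving is not in effect and Zelion Territory is at UTC+09:00.
04:45 Zelion Territory − 9h = 19:45 UTC (rolling into the previous day, 21 February 2020).
1 October 2019 is a Tuesday, so the first Monday is October 7 and the second is October 14.
1 February 2020 is a Saturday, so the first Monday is February 3 and the fourth is February 24.
At the standard offset (UTC+01:00), 19:45 UTC + 1h = 20:45 Casis Isles standard time.
Daylight saving runs 14 October 2019 – 24 February 2020; the standard-time date in Casis Isles, February 21, 2020, is inside that window, so Casis Isles is at UTC+02:00.
19:45 UTC + 2h = 21:45 Casis Isles.

21:45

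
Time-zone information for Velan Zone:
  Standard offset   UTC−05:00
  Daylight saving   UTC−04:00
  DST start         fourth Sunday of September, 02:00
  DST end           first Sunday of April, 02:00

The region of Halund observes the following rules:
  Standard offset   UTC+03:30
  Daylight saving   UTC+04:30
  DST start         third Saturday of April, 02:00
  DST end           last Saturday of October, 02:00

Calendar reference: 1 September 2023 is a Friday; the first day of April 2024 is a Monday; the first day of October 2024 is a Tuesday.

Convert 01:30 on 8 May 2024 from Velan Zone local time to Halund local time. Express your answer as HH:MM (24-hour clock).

11:00

1 September 2023 is a Friday, so the first Sunday is September 3 and the fourth is September 24.
1 April 2024 is a Monday, so the first Sunday is April 7.
8 May 2024 is outside the daylight-saving period (24 September 2023 – 7 April 2024), so Velan Zone is on standard time, UTC−05:00.
01:30 Velan Zone + 5h = 06:30 UTC.
1 April 2024 is a Monday, so the first Saturday is April 6 and the third is April 20.
1 October 2024 is a Tuesday, so Saturdays fall on 5, 12, 19, 26; the last is October 26.
At the standard offset (UTC+03:30), 06:30 UTC + 3h30m = 10:00 Halund standard time.
The standard-time date in Halund, 8 May 2024, falls between 20 April and 26 October, so daylight saving is in effect and Halund is at UTC+04:30.
06:30 UTC + 4h30m = 11:00 Halund.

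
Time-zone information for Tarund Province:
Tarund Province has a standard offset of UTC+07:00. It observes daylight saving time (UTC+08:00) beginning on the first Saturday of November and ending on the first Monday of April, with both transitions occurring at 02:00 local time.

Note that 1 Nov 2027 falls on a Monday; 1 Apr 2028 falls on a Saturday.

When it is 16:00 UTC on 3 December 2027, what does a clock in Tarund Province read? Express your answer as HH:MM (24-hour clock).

1 November 2027 is a Monday, so the first Saturday is November 6.
1 April 2028 is a Saturday, so the first Monday is April 3.
At the standard offset (UTC+07:00), 16:00 UTC + 7h = 23:00 Tarund Province standard time.
The standard-time date in Tarund Province, 3 December 2027, lies within the daylight-saving period (6 November 2027 – 3 April 2028), so Tarund Province is on daylight time, UTC+08:00.
16:00 UTC + 8h = 00:00 local (rolling into the next day, 4 December 2027).

00:00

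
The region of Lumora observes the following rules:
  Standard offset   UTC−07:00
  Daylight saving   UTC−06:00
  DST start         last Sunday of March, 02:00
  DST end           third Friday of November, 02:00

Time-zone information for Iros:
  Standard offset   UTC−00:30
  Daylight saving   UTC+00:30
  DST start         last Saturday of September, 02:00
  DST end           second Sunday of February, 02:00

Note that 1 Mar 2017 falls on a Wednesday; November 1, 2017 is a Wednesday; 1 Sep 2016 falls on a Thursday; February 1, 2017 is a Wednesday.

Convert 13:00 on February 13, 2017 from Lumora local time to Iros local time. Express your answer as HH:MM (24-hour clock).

19:30

1 March 2017 is a Wednesday, so Sundays fall on 5, 12, 19, 26; the last is March 26.
1 November 2017 is a Wednesday, so the first Friday is November 3 and the third is November 17.
Daylight saving runs 26 March – 17 November; February 13, 2017 is outside that window, so Lumora is on standard time at UTC−07:00.
13:00 Lumora + 7h = 20:00 UTC.
1 September 2016 is a Thursday, so Saturdays fall on 3, 10, 17, 24; the last is September 24.
1 February 2017 is a Wednesday, so the first Sunday is February 5 and the second is February 12.
At the standard offset (UTC−00:30), 20:00 UTC − 0h30m = 19:30 Iros standard time.
Daylight saving runs 24 September 2016 – 12 February 2017; the standard-time date in Iros, February 13, 2017, is outside that window, so Iros is on standard time at UTC−00:30.
20:00 UTC − 0h30m = 19:30 Iros.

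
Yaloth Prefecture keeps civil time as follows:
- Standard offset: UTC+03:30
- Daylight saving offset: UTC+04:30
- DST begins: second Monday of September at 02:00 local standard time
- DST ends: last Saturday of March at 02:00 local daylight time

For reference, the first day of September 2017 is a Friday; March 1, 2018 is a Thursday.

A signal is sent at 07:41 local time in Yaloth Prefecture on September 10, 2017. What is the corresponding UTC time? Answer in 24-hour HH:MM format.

04:11

1 September 2017 is a Friday, so the first Monday is September 4 and the second is September 11.
1 March 2018 is a Thursday, so Saturdays fall on 3, 10, 17, 24, 31; the last is March 31.
Daylight saving runs 11 September 2017 – 31 March 2018; September 10, 2017 is outside that window, so Yaloth Prefecture is on standard time at UTC+03:30.
07:41 local − 3h30m = 04:11 UTC.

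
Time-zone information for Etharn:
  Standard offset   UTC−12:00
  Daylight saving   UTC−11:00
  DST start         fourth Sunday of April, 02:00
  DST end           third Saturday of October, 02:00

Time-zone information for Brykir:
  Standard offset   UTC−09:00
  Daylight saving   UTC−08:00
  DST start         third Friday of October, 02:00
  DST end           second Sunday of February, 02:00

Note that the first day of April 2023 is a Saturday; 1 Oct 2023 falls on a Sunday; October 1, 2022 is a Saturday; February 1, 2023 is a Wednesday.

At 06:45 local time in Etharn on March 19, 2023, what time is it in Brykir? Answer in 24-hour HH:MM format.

1 April 2023 is a Saturday, so the first Sunday is April 2 and the fourth is April 23.
1 October 2023 is a Sunday, so the first Saturday is October 7 and the third is October 21.
Daylight saving runs 23 April – 21 October; March 19, 2023 is outside that window, so Etharn is on standard time at UTC−12:00.
06:45 Etharn + 12h = 18:45 UTC.
1 October 2022 is a Saturday, so the first Friday is October 7 and the third is October 21.
1 February 2023 is a Wednesday, so the first Sunday is February 5 and the second is February 12.
At the standard offset (UTC−09:00), 18:45 UTC − 9h = 09:45 Brykir standard time.
The standard-time date in Brykir, March 19, 2023, does not fall between 21 October 2022 and 12 February 2023, so daylight saving is not in effect and Brykir is at UTC−09:00.
18:45 UTC − 9h = 09:45 Brykir.

09:45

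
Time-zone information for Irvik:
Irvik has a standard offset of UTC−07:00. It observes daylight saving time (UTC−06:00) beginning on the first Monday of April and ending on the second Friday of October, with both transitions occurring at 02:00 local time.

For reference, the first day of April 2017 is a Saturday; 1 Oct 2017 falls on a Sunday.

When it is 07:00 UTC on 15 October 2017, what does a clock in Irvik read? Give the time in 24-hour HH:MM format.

1 April 2017 is a Saturday, so the first Monday is April 3.
1 October 2017 is a Sunday, so the first Friday is October 6 and the second is October 13.
At the standard offset (UTC−07:00), 07:00 UTC − 7h = 00:00 Irvik standard time.
The standard-time date in Irvik, 15 October 2017, does not fall between 3 April and 13 October, so daylight saving is not in effect and Irvik is at UTC−07:00.
07:00 UTC − 7h = 00:00 local.

00:00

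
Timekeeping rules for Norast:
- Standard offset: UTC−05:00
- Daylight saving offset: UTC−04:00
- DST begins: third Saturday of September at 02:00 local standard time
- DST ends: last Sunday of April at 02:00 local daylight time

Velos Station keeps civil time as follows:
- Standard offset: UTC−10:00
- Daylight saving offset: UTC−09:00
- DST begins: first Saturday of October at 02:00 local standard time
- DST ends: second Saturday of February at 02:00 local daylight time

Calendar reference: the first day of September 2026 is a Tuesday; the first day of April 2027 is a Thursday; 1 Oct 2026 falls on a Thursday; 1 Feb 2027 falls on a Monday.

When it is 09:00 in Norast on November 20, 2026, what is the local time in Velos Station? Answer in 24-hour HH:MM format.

04:00

1 September 2026 is a Tuesday, so the first Saturday is September 5 and the third is September 19.
1 April 2027 is a Thursday, so Sundays fall on 4, 11, 18, 25; the last is April 25.
Daylight saving runs 19 September 2026 – 25 April 2027; November 20, 2026 is inside that window, so Norast is at UTC−04:00.
09:00 Norast + 4h = 13:00 UTC.
1 October 2026 is a Thursday, so the first Saturday is October 3.
1 February 2027 is a Monday, so the first Saturday is February 6 and the second is February 13.
At the standard offset (UTC−10:00), 13:00 UTC − 10h = 03:00 Velos Station standard time.
The standard-time date in Velos Station, November 20, 2026, lies within the daylight-saving period (3 October 2026 – 13 February 2027), so Velos Station is on daylight time, UTC−09:00.
13:00 UTC − 9h = 04:00 Velos Station.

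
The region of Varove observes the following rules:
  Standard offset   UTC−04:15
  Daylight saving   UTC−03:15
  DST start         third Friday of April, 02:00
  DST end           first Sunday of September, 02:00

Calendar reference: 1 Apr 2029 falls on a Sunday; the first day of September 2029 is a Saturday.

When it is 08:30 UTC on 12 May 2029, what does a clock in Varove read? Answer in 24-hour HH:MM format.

1 April 2029 is a Sunday, so the first Friday is April 6 and the third is April 20.
1 September 2029 is a Saturday, so the first Sunday is September 2.
At the standard offset (UTC−04:15), 08:30 UTC − 4h15m = 04:15 Varove standard time.
The standard-time date in Varove, 12 May 2029, lies within the daylight-saving period (20 April – 2 September), so Varove is on daylight time, UTC−03:15.
08:30 UTC − 3h15m = 05:15 local.

05:15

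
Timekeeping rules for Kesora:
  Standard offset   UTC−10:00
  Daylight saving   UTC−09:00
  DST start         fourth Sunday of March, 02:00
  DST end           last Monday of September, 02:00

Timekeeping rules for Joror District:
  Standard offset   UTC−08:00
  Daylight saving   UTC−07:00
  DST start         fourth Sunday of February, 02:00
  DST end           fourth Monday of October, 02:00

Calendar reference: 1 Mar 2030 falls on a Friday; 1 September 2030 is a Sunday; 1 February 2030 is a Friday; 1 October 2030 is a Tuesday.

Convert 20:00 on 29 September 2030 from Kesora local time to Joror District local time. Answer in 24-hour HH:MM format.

22:00

1 March 2030 is a Friday, so the first Sunday is March 3 and the fourth is March 24.
1 September 2030 is a Sunday, so Mondays fall on 2, 9, 16, 23, 30; the last is September 30.
Daylight saving runs 24 March – 30 September; 29 September 2030 is inside that window, so Kesora is at UTC−09:00.
20:00 Kesora + 9h = 05:00 UTC (rolling into the next day, 30 September 2030).
1 February 2030 is a Friday, so the first Sunday is February 3 and the fourth is February 24.
1 October 2030 is a Tuesday, so the first Monday is October 7 and the fourth is October 28.
At the standard offset (UTC−08:00), 05:00 UTC − 8h = 21:00 Joror District standard time (rolling into the previous day, 29 September 2030).
Daylight saving runs 24 February – 28 October; the standard-time date in Joror District, 29 September 2030, is inside that window, so Joror District is at UTC−07:00.
05:00 UTC − 7h = 22:00 Joror District (rolling into the previous day, 29 September 2030).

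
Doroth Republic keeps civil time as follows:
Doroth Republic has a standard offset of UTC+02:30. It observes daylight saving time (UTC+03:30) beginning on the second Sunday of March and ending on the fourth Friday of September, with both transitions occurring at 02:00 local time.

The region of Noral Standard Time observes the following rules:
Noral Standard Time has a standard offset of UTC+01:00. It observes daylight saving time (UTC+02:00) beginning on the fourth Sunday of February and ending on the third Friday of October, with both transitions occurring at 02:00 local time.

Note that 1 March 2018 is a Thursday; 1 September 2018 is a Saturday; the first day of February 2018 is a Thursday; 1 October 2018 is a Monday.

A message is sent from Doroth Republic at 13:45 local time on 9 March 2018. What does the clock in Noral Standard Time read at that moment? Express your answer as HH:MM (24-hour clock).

1 March 2018 is a Thursday, so the first Sunday is March 4 and the second is March 11.
1 September 2018 is a Saturday, so the first Friday is September 7 and the fourth is September 28.
9 March 2018 is outside the daylight-saving period (11 March – 28 September), so Doroth Republic is on standard time, UTC+02:30.
13:45 Doroth Republic − 2h30m = 11:15 UTC.
1 February 2018 is a Thursday, so the first Sunday is February 4 and the fourth is February 25.
1 October 2018 is a Monday, so the first Friday is October 5 and the third is October 19.
At the standard offset (UTC+01:00), 11:15 UTC + 1h = 12:15 Noral Standard Time standard time.
The standard-time date in Noral Standard Time, 9 March 2018, falls between 25 February and 19 October, so daylight saving is in effect and Noral Standard Time is at UTC+02:00.
11:15 UTC + 2h = 13:15 Noral Standard Time.

13:15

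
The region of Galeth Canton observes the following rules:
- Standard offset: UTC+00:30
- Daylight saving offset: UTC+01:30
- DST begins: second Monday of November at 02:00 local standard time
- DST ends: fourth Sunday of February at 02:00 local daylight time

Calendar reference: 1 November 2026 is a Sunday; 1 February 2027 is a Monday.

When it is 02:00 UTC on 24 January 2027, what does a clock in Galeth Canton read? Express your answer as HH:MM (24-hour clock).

1 November 2026 is a Sunday, so the first Monday is November 2 and the second is November 9.
1 February 2027 is a Monday, so the first Sunday is February 7 and the fourth is February 28.
At the standard offset (UTC+00:30), 02:00 UTC + 0h30m = 02:30 Galeth Canton standard time.
The standard-time date in Galeth Canton, 24 January 2027, falls between 9 November 2026 and 28 February 2027, so daylight saving is in effect and Galeth Canton is at UTC+01:30.
02:00 UTC + 1h30m = 03:30 local.

03:30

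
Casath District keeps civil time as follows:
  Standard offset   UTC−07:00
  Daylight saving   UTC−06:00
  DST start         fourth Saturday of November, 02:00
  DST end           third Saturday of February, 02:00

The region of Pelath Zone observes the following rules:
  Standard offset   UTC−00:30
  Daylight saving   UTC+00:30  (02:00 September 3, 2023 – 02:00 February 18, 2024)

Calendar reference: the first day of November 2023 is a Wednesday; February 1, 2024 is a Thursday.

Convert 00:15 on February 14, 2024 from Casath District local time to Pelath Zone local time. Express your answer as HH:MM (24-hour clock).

06:45

1 November 2023 is a Wednesday, so the first Saturday is November 4 and the fourth is November 25.
1 February 2024 is a Thursday, so the first Saturday is February 3 and the third is February 17.
February 14, 2024 falls between 25 November 2023 and 17 February 2024, so daylight saving is in effect and Casath District is at UTC−06:00.
00:15 Casath District + 6h = 06:15 UTC.
At the standard offset (UTC−00:30), 06:15 UTC − 0h30m = 05:45 Pelath Zone standard time.
The standard-time date in Pelath Zone, February 14, 2024, lies within the daylight-saving period (3 September 2023 – 18 February 2024), so Pelath Zone is on daylight time, UTC+00:30.
06:15 UTC + 0h30m = 06:45 Pelath Zone.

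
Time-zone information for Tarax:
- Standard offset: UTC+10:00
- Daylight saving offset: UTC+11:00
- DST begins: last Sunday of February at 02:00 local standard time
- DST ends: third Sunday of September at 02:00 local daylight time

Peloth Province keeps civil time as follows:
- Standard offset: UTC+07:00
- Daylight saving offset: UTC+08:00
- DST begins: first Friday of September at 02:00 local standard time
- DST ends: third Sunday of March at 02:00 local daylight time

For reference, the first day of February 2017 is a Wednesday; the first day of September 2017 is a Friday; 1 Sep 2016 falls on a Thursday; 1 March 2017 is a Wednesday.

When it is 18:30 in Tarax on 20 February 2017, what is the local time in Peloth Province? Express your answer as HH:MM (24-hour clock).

16:30

1 February 2017 is a Wednesday, so Sundays fall on 5, 12, 19, 26; the last is February 26.
1 September 2017 is a Friday, so the first Sunday is September 3 and the third is September 17.
Daylight saving runs 26 February – 17 September; 20 February 2017 is outside that window, so Tarax is on standard time at UTC+10:00.
18:30 Tarax − 10h = 08:30 UTC.
1 September 2016 is a Thursday, so the first Friday is September 2.
1 March 2017 is a Wednesday, so the first Sunday is March 5 and the third is March 19.
At the standard offset (UTC+07:00), 08:30 UTC + 7h = 15:30 Peloth Province standard time.
Daylight saving runs 2 September 2016 – 19 March 2017; the standard-time date in Peloth Province, 20 February 2017, is inside that window, so Peloth Province is at UTC+08:00.
08:30 UTC + 8h = 16:30 Peloth Province.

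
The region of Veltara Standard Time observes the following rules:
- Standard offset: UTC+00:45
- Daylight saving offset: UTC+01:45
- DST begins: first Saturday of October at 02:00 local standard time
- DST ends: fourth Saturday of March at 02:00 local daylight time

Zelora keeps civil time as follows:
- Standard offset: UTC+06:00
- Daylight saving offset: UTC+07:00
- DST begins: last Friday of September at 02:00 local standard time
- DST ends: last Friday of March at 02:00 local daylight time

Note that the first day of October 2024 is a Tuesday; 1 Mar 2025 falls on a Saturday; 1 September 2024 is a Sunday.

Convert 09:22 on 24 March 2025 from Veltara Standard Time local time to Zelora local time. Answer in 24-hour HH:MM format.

15:37

1 October 2024 is a Tuesday, so the first Saturday is October 5.
1 March 2025 is a Saturday, so the first Saturday is March 1 and the fourth is March 22.
24 March 2025 is outside the daylight-saving period (5 October 2024 – 22 March 2025), so Veltara Standard Time is on standard time, UTC+00:45.
09:22 Veltara Standard Time − 0h45m = 08:37 UTC.
1 September 2024 is a Sunday, so Fridays fall on 6, 13, 20, 27; the last is September 27.
1 March 2025 is a Saturday, so Fridays fall on 7, 14, 21, 28; the last is March 28.
At the standard offset (UTC+06:00), 08:37 UTC + 6h = 14:37 Zelora standard time.
Daylight saving runs 27 September 2024 – 28 March 2025; the standard-time date in Zelora, 24 March 2025, is inside that window, so Zelora is at UTC+07:00.
08:37 UTC + 7h = 15:37 Zelora.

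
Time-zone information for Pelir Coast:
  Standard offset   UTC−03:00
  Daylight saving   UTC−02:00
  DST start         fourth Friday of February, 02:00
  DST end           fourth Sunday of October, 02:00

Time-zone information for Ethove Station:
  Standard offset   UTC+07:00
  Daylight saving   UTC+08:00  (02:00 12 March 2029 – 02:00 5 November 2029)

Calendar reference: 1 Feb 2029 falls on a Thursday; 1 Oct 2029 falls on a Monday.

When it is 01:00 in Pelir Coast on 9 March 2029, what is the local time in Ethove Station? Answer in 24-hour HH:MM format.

10:00

1 February 2029 is a Thursday, so the first Friday is February 2 and the fourth is February 23.
1 October 2029 is a Monday, so the first Sunday is October 7 and the fourth is October 28.
9 March 2029 lies within the daylight-saving period (23 February – 28 October), so Pelir Coast is on daylight time, UTC−02:00.
01:00 Pelir Coast + 2h = 03:00 UTC.
At the standard offset (UTC+07:00), 03:00 UTC + 7h = 10:00 Ethove Station standard time.
Daylight saving runs 12 March – 5 November; the standard-time date in Ethove Station, 9 March 2029, is outside that window, so Ethove Station is on standard time at UTC+07:00.
03:00 UTC + 7h = 10:00 Ethove Station.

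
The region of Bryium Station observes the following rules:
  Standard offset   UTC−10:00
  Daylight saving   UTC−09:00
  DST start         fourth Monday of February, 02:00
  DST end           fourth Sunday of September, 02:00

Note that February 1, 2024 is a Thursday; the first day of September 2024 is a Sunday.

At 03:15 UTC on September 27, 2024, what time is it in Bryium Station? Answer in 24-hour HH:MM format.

1 February 2024 is a Thursday, so the first Monday is February 5 and the fourth is February 26.
1 September 2024 is a Sunday, so the first Sunday is September 1 and the fourth is September 22.
At the standard offset (UTC−10:00), 03:15 UTC − 10h = 17:15 Bryium Station standard time (rolling into the previous day, 26 September 2024).
The standard-time date in Bryium Station, September 26, 2024, does not fall between 26 February and 22 September, so daylight saving is not in effect and Bryium Station is at UTC−10:00.
03:15 UTC − 10h = 17:15 local (rolling into the previous day, 26 September 2024).

17:15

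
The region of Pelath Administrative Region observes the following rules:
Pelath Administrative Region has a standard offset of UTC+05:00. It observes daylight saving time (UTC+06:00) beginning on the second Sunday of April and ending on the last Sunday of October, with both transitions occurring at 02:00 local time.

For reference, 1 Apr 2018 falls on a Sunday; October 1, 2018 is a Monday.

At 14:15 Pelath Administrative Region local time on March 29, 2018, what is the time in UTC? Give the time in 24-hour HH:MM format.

1 April 2018 is a Sunday, so the first Sunday is April 1 and the second is April 8.
1 October 2018 is a Monday, so Sundays fall on 7, 14, 21, 28; the last is October 28.
Daylight saving runs 8 April – 28 October; March 29, 2018 is outside that window, so Pelath Administrative Region is on standard time at UTC+05:00.
14:15 local − 5h = 09:15 UTC.

09:15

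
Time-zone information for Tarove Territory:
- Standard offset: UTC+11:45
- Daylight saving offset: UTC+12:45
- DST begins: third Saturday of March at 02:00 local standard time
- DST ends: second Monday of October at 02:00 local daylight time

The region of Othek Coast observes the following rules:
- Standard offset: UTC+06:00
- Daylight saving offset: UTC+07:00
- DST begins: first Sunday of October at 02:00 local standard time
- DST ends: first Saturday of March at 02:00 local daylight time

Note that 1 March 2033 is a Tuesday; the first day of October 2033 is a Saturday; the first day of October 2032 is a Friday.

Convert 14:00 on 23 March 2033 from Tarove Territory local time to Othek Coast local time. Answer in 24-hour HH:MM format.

07:15

1 March 2033 is a Tuesday, so the first Saturday is March 5 and the third is March 19.
1 October 2033 is a Saturday, so the first Monday is October 3 and the second is October 10.
23 March 2033 lies within the daylight-saving period (19 March – 10 October), so Tarove Territory is on daylight time, UTC+12:45.
14:00 Tarove Territory − 12h45m = 01:15 UTC.
1 October 2032 is a Friday, so the first Sunday is October 3.
1 March 2033 is a Tuesday, so the first Saturday is March 5.
At the standard offset (UTC+06:00), 01:15 UTC + 6h = 07:15 Othek Coast standard time.
The standard-time date in Othek Coast, 23 March 2033, is outside the daylight-saving period (3 October 2032 – 5 March 2033), so Othek Coast is on standard time, UTC+06:00.
01:15 UTC + 6h = 07:15 Othek Coast.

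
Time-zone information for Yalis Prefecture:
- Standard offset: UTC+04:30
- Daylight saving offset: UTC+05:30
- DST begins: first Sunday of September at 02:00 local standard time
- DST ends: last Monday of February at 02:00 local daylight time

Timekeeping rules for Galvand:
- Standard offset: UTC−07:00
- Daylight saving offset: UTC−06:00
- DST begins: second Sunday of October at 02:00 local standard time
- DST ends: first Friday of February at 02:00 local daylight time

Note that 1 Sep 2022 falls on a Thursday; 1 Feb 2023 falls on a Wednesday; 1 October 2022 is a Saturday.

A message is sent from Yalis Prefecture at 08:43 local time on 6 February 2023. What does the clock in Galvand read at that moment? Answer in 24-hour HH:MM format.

20:13

1 September 2022 is a Thursday, so the first Sunday is September 4.
1 February 2023 is a Wednesday, so Mondays fall on 6, 13, 20, 27; the last is February 27.
Daylight saving runs 4 September 2022 – 27 February 2023; 6 February 2023 is inside that window, so Yalis Prefecture is at UTC+05:30.
08:43 Yalis Prefecture − 5h30m = 03:13 UTC.
1 October 2022 is a Saturday, so the first Sunday is October 2 and the second is October 9.
1 February 2023 is a Wednesday, so the first Friday is February 3.
At the standard offset (UTC−07:00), 03:13 UTC − 7h = 20:13 Galvand standard time (rolling into the previous day, 5 February 2023).
The standard-time date in Galvand, 5 February 2023, does not fall between 9 October 2022 and 3 February 2023, so daylight saving is not in effect and Galvand is at UTC−07:00.
03:13 UTC − 7h = 20:13 Galvand (rolling into the previous day, 5 February 2023).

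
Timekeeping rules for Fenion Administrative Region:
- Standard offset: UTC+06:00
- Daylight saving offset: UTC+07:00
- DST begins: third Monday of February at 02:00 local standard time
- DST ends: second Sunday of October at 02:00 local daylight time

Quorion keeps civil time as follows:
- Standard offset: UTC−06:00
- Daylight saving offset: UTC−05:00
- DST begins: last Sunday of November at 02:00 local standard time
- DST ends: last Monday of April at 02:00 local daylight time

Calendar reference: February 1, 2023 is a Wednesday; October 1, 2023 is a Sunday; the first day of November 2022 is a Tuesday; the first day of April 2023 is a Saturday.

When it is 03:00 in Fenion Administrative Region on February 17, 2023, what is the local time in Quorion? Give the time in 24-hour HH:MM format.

1 February 2023 is a Wednesday, so the first Monday is February 6 and the third is February 20.
1 October 2023 is a Sunday, so the first Sunday is October 1 and the second is October 8.
February 17, 2023 is outside the daylight-saving period (20 February – 8 October), so Fenion Administrative Region is on standard time, UTC+06:00.
03:00 Fenion Administrative Region − 6h = 21:00 UTC (rolling into the previous day, 16 February 2023).
1 November 2022 is a Tuesday, so Sundays fall on 6, 13, 20, 27; the last is November 27.
1 April 2023 is a Saturday, so Mondays fall on 3, 10, 17, 24; the last is April 24.
At the standard offset (UTC−06:00), 21:00 UTC − 6h = 15:00 Quorion standard time.
The standard-time date in Quorion, February 16, 2023, falls between 27 November 2022 and 24 April 2023, so daylight saving is in effect and Quorion is at UTC−05:00.
21:00 UTC − 5h = 16:00 Quorion.

16:00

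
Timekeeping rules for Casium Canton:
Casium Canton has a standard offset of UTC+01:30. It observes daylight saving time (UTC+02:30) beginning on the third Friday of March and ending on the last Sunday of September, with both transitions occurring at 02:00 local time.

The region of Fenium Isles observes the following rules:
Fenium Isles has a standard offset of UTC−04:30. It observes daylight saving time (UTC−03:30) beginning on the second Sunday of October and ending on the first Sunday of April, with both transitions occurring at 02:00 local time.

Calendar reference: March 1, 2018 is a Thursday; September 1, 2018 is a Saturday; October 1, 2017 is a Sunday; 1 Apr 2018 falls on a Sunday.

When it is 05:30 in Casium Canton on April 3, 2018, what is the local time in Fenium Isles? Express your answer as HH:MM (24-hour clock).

22:30

1 March 2018 is a Thursday, so the first Friday is March 2 and the third is March 16.
1 September 2018 is a Saturday, so Sundays fall on 2, 9, 16, 23, 30; the last is September 30.
April 3, 2018 lies within the daylight-saving period (16 March – 30 September), so Casium Canton is on daylight time, UTC+02:30.
05:30 Casium Canton − 2h30m = 03:00 UTC.
1 October 2017 is a Sunday, so the first Sunday is October 1 and the second is October 8.
1 April 2018 is a Sunday, so the first Sunday is April 1.
At the standard offset (UTC−04:30), 03:00 UTC − 4h30m = 22:30 Fenium Isles standard time (rolling into the previous day, 2 April 2018).
The standard-time date in Fenium Isles, April 2, 2018, does not fall between 8 October 2017 and 1 April 2018, so daylight saving is not in effect and Fenium Isles is at UTC−04:30.
03:00 UTC − 4h30m = 22:30 Fenium Isles (rolling into the previous day, 2 April 2018).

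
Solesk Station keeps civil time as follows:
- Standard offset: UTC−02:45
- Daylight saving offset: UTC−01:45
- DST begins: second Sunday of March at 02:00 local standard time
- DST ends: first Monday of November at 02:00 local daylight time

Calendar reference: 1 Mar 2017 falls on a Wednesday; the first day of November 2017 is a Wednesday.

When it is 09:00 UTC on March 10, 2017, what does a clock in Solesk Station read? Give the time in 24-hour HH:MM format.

06:15

1 March 2017 is a Wednesday, so the first Sunday is March 5 and the second is March 12.
1 November 2017 is a Wednesday, so the first Monday is November 6.
At the standard offset (UTC−02:45), 09:00 UTC − 2h45m = 06:15 Solesk Station standard time.
The standard-time date in Solesk Station, March 10, 2017, is outside the daylight-saving period (12 March – 6 November), so Solesk Station is on standard time, UTC−02:45.
09:00 UTC − 2h45m = 06:15 local.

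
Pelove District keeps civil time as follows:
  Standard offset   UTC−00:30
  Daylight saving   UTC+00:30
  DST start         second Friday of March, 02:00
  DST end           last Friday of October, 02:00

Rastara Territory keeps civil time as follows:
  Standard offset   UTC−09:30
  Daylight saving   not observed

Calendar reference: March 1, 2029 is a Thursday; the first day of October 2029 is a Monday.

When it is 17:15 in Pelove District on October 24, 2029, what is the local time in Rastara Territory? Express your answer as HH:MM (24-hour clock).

1 March 2029 is a Thursday, so the first Friday is March 2 and the second is March 9.
1 October 2029 is a Monday, so Fridays fall on 5, 12, 19, 26; the last is October 26.
Daylight saving runs 9 March – 26 October; October 24, 2029 is inside that window, so Pelove District is at UTC+00:30.
17:15 Pelove District − 0h30m = 16:45 UTC.
Rastara Territory has no daylight saving, so its offset is UTC−09:30 year-round.
16:45 UTC − 9h30m = 07:15 Rastara Territory.

07:15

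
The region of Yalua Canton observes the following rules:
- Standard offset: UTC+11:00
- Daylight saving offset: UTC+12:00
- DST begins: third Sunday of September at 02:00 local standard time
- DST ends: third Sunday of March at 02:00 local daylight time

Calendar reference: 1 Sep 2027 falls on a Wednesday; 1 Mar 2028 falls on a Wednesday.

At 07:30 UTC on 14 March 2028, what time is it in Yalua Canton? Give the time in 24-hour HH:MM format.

19:30

1 September 2027 is a Wednesday, so the first Sunday is September 5 and the third is September 19.
1 March 2028 is a Wednesday, so the first Sunday is March 5 and the third is March 19.
At the standard offset (UTC+11:00), 07:30 UTC + 11h = 18:30 Yalua Canton standard time.
The standard-time date in Yalua Canton, 14 March 2028, falls between 19 September 2027 and 19 March 2028, so daylight saving is in effect and Yalua Canton is at UTC+12:00.
07:30 UTC + 12h = 19:30 local.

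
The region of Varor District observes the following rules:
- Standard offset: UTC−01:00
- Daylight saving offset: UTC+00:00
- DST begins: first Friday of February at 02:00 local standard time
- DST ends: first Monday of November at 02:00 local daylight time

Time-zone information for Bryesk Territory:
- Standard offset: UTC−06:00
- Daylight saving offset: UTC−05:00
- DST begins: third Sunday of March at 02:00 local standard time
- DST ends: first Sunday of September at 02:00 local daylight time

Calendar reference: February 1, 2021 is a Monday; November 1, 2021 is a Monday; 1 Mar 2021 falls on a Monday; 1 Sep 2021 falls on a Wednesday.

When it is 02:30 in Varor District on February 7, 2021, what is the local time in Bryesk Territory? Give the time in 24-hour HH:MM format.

1 February 2021 is a Monday, so the first Friday is February 5.
1 November 2021 is a Monday, so the first Monday is November 1.
February 7, 2021 lies within the daylight-saving period (5 February – 1 November), so Varor District is on daylight time, UTC+00:00.
02:30 Varor District − 0h = 02:30 UTC.
1 March 2021 is a Monday, so the first Sunday is March 7 and the third is March 21.
1 September 2021 is a Wednesday, so the first Sunday is September 5.
At the standard offset (UTC−06:00), 02:30 UTC − 6h = 20:30 Bryesk Territory standard time (rolling into the previous day, 6 February 2021).
Daylight saving runs 21 March – 5 September; the standard-time date in Bryesk Territory, February 6, 2021, is outside that window, so Bryesk Territory is on standard time at UTC−06:00.
02:30 UTC − 6h = 20:30 Bryesk Territory (rolling into the previous day, 6 February 2021).

20:30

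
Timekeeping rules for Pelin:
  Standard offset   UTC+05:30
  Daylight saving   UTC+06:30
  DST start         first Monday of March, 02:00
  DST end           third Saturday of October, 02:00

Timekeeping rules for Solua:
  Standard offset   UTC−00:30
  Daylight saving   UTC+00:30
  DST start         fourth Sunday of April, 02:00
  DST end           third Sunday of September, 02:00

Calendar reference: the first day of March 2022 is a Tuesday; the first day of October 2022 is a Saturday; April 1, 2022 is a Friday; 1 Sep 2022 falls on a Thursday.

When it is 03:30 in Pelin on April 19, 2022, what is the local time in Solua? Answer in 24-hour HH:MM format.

1 March 2022 is a Tuesday, so the first Monday is March 7.
1 October 2022 is a Saturday, so the first Saturday is October 1 and the third is October 15.
April 19, 2022 falls between 7 March and 15 October, so daylight saving is in effect and Pelin is at UTC+06:30.
03:30 Pelin − 6h30m = 21:00 UTC (rolling into the previous day, 18 April 2022).
1 April 2022 is a Friday, so the first Sunday is April 3 and the fourth is April 24.
1 September 2022 is a Thursday, so the first Sunday is September 4 and the third is September 18.
At the standard offset (UTC−00:30), 21:00 UTC − 0h30m = 20:30 Solua standard time.
The standard-time date in Solua, April 18, 2022, is outside the daylight-saving period (24 April – 18 September), so Solua is on standard time, UTC−00:30.
21:00 UTC − 0h30m = 20:30 Solua.

20:30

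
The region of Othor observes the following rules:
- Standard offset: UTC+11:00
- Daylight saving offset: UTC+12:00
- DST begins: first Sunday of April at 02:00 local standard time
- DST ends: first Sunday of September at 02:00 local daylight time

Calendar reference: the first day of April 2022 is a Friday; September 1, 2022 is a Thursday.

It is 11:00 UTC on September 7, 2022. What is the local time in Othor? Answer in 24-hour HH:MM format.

1 April 2022 is a Friday, so the first Sunday is April 3.
1 September 2022 is a Thursday, so the first Sunday is September 4.
At the standard offset (UTC+11:00), 11:00 UTC + 11h = 22:00 Othor standard time.
The standard-time date in Othor, September 7, 2022, is outside the daylight-saving period (3 April – 4 September), so Othor is on standard time, UTC+11:00.
11:00 UTC + 11h = 22:00 local.

22:00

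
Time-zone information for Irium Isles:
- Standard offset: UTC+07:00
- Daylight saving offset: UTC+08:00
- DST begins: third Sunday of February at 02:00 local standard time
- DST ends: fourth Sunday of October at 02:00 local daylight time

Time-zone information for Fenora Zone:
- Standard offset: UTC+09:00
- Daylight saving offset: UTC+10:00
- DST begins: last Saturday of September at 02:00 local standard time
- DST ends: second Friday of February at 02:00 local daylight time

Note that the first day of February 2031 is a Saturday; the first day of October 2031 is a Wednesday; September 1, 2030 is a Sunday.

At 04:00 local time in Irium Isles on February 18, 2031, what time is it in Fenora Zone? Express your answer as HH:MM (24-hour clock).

05:00

1 February 2031 is a Saturday, so the first Sunday is February 2 and the third is February 16.
1 October 2031 is a Wednesday, so the first Sunday is October 5 and the fourth is October 26.
February 18, 2031 falls between 16 February and 26 October, so daylight saving is in effect and Irium Isles is at UTC+08:00.
04:00 Irium Isles − 8h = 20:00 UTC (rolling into the previous day, 17 February 2031).
1 September 2030 is a Sunday, so Saturdays fall on 7, 14, 21, 28; the last is September 28.
1 February 2031 is a Saturday, so the first Friday is February 7 and the second is February 14.
At the standard offset (UTC+09:00), 20:00 UTC + 9h = 05:00 Fenora Zone standard time (rolling into the next day, 18 February 2031).
The standard-time date in Fenora Zone, February 18, 2031, is outside the daylight-saving period (28 September 2030 – 14 February 2031), so Fenora Zone is on standard time, UTC+09:00.
20:00 UTC + 9h = 05:00 Fenora Zone (rolling into the next day, 18 February 2031).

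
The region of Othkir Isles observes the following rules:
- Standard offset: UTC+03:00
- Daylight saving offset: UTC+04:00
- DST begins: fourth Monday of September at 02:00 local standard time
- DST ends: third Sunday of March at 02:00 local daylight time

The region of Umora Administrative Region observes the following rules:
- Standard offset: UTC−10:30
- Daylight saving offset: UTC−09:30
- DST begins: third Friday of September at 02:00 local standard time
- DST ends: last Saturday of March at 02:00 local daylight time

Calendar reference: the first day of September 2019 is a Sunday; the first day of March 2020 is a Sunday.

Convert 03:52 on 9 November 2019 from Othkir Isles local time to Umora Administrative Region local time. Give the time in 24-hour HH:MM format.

14:22

1 September 2019 is a Sunday, so the first Monday is September 2 and the fourth is September 23.
1 March 2020 is a Sunday, so the first Sunday is March 1 and the third is March 15.
9 November 2019 falls between 23 September 2019 and 15 March 2020, so daylight saving is in effect and Othkir Isles is at UTC+04:00.
03:52 Othkir Isles − 4h = 23:52 UTC (rolling into the previous day, 8 November 2019).
1 September 2019 is a Sunday, so the first Friday is September 6 and the third is September 20.
1 March 2020 is a Sunday, so Saturdays fall on 7, 14, 21, 28; the last is March 28.
At the standard offset (UTC−10:30), 23:52 UTC − 10h30m = 13:22 Umora Administrative Region standard time.
The standard-time date in Umora Administrative Region, 8 November 2019, lies within the daylight-saving period (20 September 2019 – 28 March 2020), so Umora Administrative Region is on daylight time, UTC−09:30.
23:52 UTC − 9h30m = 14:22 Umora Administrative Region.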